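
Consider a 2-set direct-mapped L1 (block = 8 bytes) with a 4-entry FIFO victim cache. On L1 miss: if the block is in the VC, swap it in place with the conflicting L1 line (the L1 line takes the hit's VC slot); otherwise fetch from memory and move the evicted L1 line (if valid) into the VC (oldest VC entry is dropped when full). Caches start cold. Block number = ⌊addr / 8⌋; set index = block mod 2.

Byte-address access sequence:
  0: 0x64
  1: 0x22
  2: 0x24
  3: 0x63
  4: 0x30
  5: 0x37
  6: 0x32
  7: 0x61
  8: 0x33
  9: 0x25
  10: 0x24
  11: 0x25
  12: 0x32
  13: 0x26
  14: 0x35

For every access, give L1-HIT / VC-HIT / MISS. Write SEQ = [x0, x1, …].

#0 0x64→b12/s0 MISS; vc=[]
#1 0x22→b4/s0 MISS; vc=[12]
#2 0x24→b4/s0 L1-HIT; vc=[12]
#3 0x63→b12/s0 VC-HIT; vc=[4]
#4 0x30→b6/s0 MISS; vc=[4,12]
#5 0x37→b6/s0 L1-HIT; vc=[4,12]
#6 0x32→b6/s0 L1-HIT; vc=[4,12]
#7 0x61→b12/s0 VC-HIT; vc=[4,6]
#8 0x33→b6/s0 VC-HIT; vc=[4,12]
#9 0x25→b4/s0 VC-HIT; vc=[6,12]
#10 0x24→b4/s0 L1-HIT; vc=[6,12]
#11 0x25→b4/s0 L1-HIT; vc=[6,12]
#12 0x32→b6/s0 VC-HIT; vc=[4,12]
#13 0x26→b4/s0 VC-HIT; vc=[6,12]
#14 0x35→b6/s0 VC-HIT; vc=[4,12]

SEQ = [MISS, MISS, L1-HIT, VC-HIT, MISS, L1-HIT, L1-HIT, VC-HIT, VC-HIT, VC-HIT, L1-HIT, L1-HIT, VC-HIT, VC-HIT, VC-HIT]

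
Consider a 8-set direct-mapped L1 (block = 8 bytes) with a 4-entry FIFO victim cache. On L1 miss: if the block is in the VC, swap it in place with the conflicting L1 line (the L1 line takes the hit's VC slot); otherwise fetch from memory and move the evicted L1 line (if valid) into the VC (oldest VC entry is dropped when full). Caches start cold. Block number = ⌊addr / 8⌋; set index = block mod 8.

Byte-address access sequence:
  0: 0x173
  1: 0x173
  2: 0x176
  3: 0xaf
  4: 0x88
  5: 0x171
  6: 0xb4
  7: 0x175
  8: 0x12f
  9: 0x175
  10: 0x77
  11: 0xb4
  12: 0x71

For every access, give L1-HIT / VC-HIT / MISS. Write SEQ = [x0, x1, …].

SEQ = [MISS, L1-HIT, L1-HIT, MISS, MISS, L1-HIT, MISS, VC-HIT, MISS, L1-HIT, MISS, VC-HIT, VC-HIT]

0: 0x173 (blk 46, set 6) → MISS  vc=[]
1: 0x173 (blk 46, set 6) → L1-HIT  vc=[]
2: 0x176 (blk 46, set 6) → L1-HIT  vc=[]
3: 0xaf (blk 21, set 5) → MISS  vc=[]
4: 0x88 (blk 17, set 1) → MISS  vc=[]
5: 0x171 (blk 46, set 6) → L1-HIT  vc=[]
6: 0xb4 (blk 22, set 6) → MISS  vc=[46]
7: 0x175 (blk 46, set 6) → VC-HIT  vc=[22]
8: 0x12f (blk 37, set 5) → MISS  vc=[22, 21]
9: 0x175 (blk 46, set 6) → L1-HIT  vc=[22, 21]
10: 0x77 (blk 14, set 6) → MISS  vc=[22, 21, 46]
11: 0xb4 (blk 22, set 6) → VC-HIT  vc=[14, 21, 46]
12: 0x71 (blk 14, set 6) → VC-HIT  vc=[22, 21, 46]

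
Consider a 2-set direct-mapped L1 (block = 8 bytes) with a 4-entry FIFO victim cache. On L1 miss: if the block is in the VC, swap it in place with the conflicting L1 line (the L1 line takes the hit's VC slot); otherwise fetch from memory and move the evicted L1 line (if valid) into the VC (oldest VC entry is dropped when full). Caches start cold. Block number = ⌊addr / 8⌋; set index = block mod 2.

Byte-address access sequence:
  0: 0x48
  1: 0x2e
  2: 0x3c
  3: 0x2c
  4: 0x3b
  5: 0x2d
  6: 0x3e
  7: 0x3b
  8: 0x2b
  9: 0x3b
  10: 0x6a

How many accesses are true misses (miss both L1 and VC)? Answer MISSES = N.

0: 0x48 (blk 9, set 1) → MISS  vc=[]
1: 0x2e (blk 5, set 1) → MISS  vc=[9]
2: 0x3c (blk 7, set 1) → MISS  vc=[9, 5]
3: 0x2c (blk 5, set 1) → VC-HIT  vc=[9, 7]
4: 0x3b (blk 7, set 1) → VC-HIT  vc=[9, 5]
5: 0x2d (blk 5, set 1) → VC-HIT  vc=[9, 7]
6: 0x3e (blk 7, set 1) → VC-HIT  vc=[9, 5]
7: 0x3b (blk 7, set 1) → L1-HIT  vc=[9, 5]
8: 0x2b (blk 5, set 1) → VC-HIT  vc=[9, 7]
9: 0x3b (blk 7, set 1) → VC-HIT  vc=[9, 5]
10: 0x6a (blk 13, set 1) → MISS  vc=[9, 5, 7]

MISSES = 4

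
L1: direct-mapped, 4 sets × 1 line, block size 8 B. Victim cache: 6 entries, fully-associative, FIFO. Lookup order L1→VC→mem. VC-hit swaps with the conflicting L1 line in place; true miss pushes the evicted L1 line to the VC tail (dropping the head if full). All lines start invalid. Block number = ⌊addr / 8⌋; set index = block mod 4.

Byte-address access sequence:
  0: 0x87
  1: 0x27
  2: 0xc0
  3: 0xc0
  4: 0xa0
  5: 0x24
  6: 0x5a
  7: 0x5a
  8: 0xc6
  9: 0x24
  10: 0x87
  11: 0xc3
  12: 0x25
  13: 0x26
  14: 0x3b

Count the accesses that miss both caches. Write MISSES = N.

  [0] addr=0x87 blk=16 s=0: MISS | VC []
  [1] addr=0x27 blk=4 s=0: MISS | VC [16]
  [2] addr=0xc0 blk=24 s=0: MISS | VC [16, 4]
  [3] addr=0xc0 blk=24 s=0: L1-HIT | VC [16, 4]
  [4] addr=0xa0 blk=20 s=0: MISS | VC [16, 4, 24]
  [5] addr=0x24 blk=4 s=0: VC-HIT | VC [16, 20, 24]
  [6] addr=0x5a blk=11 s=3: MISS | VC [16, 20, 24]
  [7] addr=0x5a blk=11 s=3: L1-HIT | VC [16, 20, 24]
  [8] addr=0xc6 blk=24 s=0: VC-HIT | VC [16, 20, 4]
  [9] addr=0x24 blk=4 s=0: VC-HIT | VC [16, 20, 24]
  [10] addr=0x87 blk=16 s=0: VC-HIT | VC [4, 20, 24]
  [11] addr=0xc3 blk=24 s=0: VC-HIT | VC [4, 20, 16]
  [12] addr=0x25 blk=4 s=0: VC-HIT | VC [24, 20, 16]
  [13] addr=0x26 blk=4 s=0: L1-HIT | VC [24, 20, 16]
  [14] addr=0x3b blk=7 s=3: MISS | VC [24, 20, 16, 11]

MISSES = 6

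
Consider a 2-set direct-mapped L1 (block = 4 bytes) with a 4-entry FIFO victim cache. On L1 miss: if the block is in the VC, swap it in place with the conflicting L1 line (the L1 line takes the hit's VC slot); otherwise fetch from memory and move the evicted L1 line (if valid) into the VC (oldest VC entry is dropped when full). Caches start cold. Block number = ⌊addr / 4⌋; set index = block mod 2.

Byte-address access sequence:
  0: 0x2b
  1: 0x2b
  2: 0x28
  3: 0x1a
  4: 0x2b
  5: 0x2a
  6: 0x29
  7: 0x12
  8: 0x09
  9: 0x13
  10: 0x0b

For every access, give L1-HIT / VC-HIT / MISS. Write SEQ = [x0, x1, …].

#0 0x2b→b10/s0 MISS; vc=[]
#1 0x2b→b10/s0 L1-HIT; vc=[]
#2 0x28→b10/s0 L1-HIT; vc=[]
#3 0x1a→b6/s0 MISS; vc=[10]
#4 0x2b→b10/s0 VC-HIT; vc=[6]
#5 0x2a→b10/s0 L1-HIT; vc=[6]
#6 0x29→b10/s0 L1-HIT; vc=[6]
#7 0x12→b4/s0 MISS; vc=[6,10]
#8 0x9→b2/s0 MISS; vc=[6,10,4]
#9 0x13→b4/s0 VC-HIT; vc=[6,10,2]
#10 0xb→b2/s0 VC-HIT; vc=[6,10,4]

SEQ = [MISS, L1-HIT, L1-HIT, MISS, VC-HIT, L1-HIT, L1-HIT, MISS, MISS, VC-HIT, VC-HIT]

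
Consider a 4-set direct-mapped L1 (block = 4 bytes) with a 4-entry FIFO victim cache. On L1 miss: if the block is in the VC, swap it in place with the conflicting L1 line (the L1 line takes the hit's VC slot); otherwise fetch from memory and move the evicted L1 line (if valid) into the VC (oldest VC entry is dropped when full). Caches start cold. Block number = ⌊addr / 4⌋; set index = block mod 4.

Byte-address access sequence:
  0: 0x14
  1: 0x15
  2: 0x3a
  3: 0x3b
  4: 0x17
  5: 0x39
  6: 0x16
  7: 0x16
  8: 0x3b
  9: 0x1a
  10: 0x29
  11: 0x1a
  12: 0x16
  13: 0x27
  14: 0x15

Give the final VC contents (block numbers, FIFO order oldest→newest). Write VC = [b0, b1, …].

VC = [14, 10, 9]

0: 0x14 (blk 5, set 1) → MISS  vc=[]
1: 0x15 (blk 5, set 1) → L1-HIT  vc=[]
2: 0x3a (blk 14, set 2) → MISS  vc=[]
3: 0x3b (blk 14, set 2) → L1-HIT  vc=[]
4: 0x17 (blk 5, set 1) → L1-HIT  vc=[]
5: 0x39 (blk 14, set 2) → L1-HIT  vc=[]
6: 0x16 (blk 5, set 1) → L1-HIT  vc=[]
7: 0x16 (blk 5, set 1) → L1-HIT  vc=[]
8: 0x3b (blk 14, set 2) → L1-HIT  vc=[]
9: 0x1a (blk 6, set 2) → MISS  vc=[14]
10: 0x29 (blk 10, set 2) → MISS  vc=[14, 6]
11: 0x1a (blk 6, set 2) → VC-HIT  vc=[14, 10]
12: 0x16 (blk 5, set 1) → L1-HIT  vc=[14, 10]
13: 0x27 (blk 9, set 1) → MISS  vc=[14, 10, 5]
14: 0x15 (blk 5, set 1) → VC-HIT  vc=[14, 10, 9]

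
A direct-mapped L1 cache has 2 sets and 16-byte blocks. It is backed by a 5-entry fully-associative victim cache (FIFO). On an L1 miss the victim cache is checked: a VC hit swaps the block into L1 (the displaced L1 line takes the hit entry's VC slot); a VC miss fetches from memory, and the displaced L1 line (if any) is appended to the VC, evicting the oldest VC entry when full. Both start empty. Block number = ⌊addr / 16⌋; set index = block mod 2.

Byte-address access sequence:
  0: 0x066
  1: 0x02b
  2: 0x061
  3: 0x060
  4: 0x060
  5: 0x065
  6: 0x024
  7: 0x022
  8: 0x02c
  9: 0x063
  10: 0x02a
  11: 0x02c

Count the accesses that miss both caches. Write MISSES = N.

#0 0x66→b6/s0 MISS; vc=[]
#1 0x2b→b2/s0 MISS; vc=[6]
#2 0x61→b6/s0 VC-HIT; vc=[2]
#3 0x60→b6/s0 L1-HIT; vc=[2]
#4 0x60→b6/s0 L1-HIT; vc=[2]
#5 0x65→b6/s0 L1-HIT; vc=[2]
#6 0x24→b2/s0 VC-HIT; vc=[6]
#7 0x22→b2/s0 L1-HIT; vc=[6]
#8 0x2c→b2/s0 L1-HIT; vc=[6]
#9 0x63→b6/s0 VC-HIT; vc=[2]
#10 0x2a→b2/s0 VC-HIT; vc=[6]
#11 0x2c→b2/s0 L1-HIT; vc=[6]

MISSES = 2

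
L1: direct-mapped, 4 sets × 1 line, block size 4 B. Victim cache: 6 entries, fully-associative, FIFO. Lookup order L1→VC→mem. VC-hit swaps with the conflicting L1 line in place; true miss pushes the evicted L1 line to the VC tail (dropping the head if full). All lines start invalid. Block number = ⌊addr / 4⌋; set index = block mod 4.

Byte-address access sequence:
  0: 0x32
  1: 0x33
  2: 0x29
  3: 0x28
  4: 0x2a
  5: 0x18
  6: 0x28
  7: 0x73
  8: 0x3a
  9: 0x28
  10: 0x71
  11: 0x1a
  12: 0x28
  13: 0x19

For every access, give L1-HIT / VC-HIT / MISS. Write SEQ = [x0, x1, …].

SEQ = [MISS, L1-HIT, MISS, L1-HIT, L1-HIT, MISS, VC-HIT, MISS, MISS, VC-HIT, L1-HIT, VC-HIT, VC-HIT, VC-HIT]

0: 0x32 (blk 12, set 0) → MISS  vc=[]
1: 0x33 (blk 12, set 0) → L1-HIT  vc=[]
2: 0x29 (blk 10, set 2) → MISS  vc=[]
3: 0x28 (blk 10, set 2) → L1-HIT  vc=[]
4: 0x2a (blk 10, set 2) → L1-HIT  vc=[]
5: 0x18 (blk 6, set 2) → MISS  vc=[10]
6: 0x28 (blk 10, set 2) → VC-HIT  vc=[6]
7: 0x73 (blk 28, set 0) → MISS  vc=[6, 12]
8: 0x3a (blk 14, set 2) → MISS  vc=[6, 12, 10]
9: 0x28 (blk 10, set 2) → VC-HIT  vc=[6, 12, 14]
10: 0x71 (blk 28, set 0) → L1-HIT  vc=[6, 12, 14]
11: 0x1a (blk 6, set 2) → VC-HIT  vc=[10, 12, 14]
12: 0x28 (blk 10, set 2) → VC-HIT  vc=[6, 12, 14]
13: 0x19 (blk 6, set 2) → VC-HIT  vc=[10, 12, 14]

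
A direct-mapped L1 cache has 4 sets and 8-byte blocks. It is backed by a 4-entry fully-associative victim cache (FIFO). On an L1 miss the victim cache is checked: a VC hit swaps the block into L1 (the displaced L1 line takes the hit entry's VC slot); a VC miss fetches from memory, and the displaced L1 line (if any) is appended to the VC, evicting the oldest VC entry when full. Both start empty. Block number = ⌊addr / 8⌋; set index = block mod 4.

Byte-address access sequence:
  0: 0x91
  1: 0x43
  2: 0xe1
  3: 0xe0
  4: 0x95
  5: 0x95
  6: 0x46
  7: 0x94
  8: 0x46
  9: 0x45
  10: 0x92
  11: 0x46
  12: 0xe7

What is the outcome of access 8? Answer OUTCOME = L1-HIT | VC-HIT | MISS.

#0 0x91→b18/s2 MISS; vc=[]
#1 0x43→b8/s0 MISS; vc=[]
#2 0xe1→b28/s0 MISS; vc=[8]
#3 0xe0→b28/s0 L1-HIT; vc=[8]
#4 0x95→b18/s2 L1-HIT; vc=[8]
#5 0x95→b18/s2 L1-HIT; vc=[8]
#6 0x46→b8/s0 VC-HIT; vc=[28]
#7 0x94→b18/s2 L1-HIT; vc=[28]
#8 0x46→b8/s0 L1-HIT; vc=[28]
#9 0x45→b8/s0 L1-HIT; vc=[28]
#10 0x92→b18/s2 L1-HIT; vc=[28]
#11 0x46→b8/s0 L1-HIT; vc=[28]
#12 0xe7→b28/s0 VC-HIT; vc=[8]

OUTCOME = L1-HIT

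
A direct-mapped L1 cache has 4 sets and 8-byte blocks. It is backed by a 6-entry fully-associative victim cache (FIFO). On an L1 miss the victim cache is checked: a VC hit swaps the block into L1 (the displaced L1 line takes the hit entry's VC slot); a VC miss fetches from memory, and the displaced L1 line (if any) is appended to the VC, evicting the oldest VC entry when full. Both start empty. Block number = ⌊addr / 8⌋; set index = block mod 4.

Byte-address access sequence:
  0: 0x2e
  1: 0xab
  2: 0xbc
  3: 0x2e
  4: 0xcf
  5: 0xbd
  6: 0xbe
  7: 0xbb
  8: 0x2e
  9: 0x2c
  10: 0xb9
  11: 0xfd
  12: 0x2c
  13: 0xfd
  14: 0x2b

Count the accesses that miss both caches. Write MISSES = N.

MISSES = 5

0: 0x2e (blk 5, set 1) → MISS  vc=[]
1: 0xab (blk 21, set 1) → MISS  vc=[5]
2: 0xbc (blk 23, set 3) → MISS  vc=[5]
3: 0x2e (blk 5, set 1) → VC-HIT  vc=[21]
4: 0xcf (blk 25, set 1) → MISS  vc=[21, 5]
5: 0xbd (blk 23, set 3) → L1-HIT  vc=[21, 5]
6: 0xbe (blk 23, set 3) → L1-HIT  vc=[21, 5]
7: 0xbb (blk 23, set 3) → L1-HIT  vc=[21, 5]
8: 0x2e (blk 5, set 1) → VC-HIT  vc=[21, 25]
9: 0x2c (blk 5, set 1) → L1-HIT  vc=[21, 25]
10: 0xb9 (blk 23, set 3) → L1-HIT  vc=[21, 25]
11: 0xfd (blk 31, set 3) → MISS  vc=[21, 25, 23]
12: 0x2c (blk 5, set 1) → L1-HIT  vc=[21, 25, 23]
13: 0xfd (blk 31, set 3) → L1-HIT  vc=[21, 25, 23]
14: 0x2b (blk 5, set 1) → L1-HIT  vc=[21, 25, 23]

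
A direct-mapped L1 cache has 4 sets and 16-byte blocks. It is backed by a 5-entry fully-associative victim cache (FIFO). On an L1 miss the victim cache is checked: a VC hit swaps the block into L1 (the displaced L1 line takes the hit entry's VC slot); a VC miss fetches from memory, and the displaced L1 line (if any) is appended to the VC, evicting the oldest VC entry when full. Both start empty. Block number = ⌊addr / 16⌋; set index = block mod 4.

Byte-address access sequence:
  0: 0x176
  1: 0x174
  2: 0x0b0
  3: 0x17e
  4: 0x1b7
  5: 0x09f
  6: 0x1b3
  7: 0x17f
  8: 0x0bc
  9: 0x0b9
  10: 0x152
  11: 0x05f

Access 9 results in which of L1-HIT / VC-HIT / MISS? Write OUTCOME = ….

OUTCOME = L1-HIT

#0 0x176→b23/s3 MISS; vc=[]
#1 0x174→b23/s3 L1-HIT; vc=[]
#2 0xb0→b11/s3 MISS; vc=[23]
#3 0x17e→b23/s3 VC-HIT; vc=[11]
#4 0x1b7→b27/s3 MISS; vc=[11,23]
#5 0x9f→b9/s1 MISS; vc=[11,23]
#6 0x1b3→b27/s3 L1-HIT; vc=[11,23]
#7 0x17f→b23/s3 VC-HIT; vc=[11,27]
#8 0xbc→b11/s3 VC-HIT; vc=[23,27]
#9 0xb9→b11/s3 L1-HIT; vc=[23,27]
#10 0x152→b21/s1 MISS; vc=[23,27,9]
#11 0x5f→b5/s1 MISS; vc=[23,27,9,21]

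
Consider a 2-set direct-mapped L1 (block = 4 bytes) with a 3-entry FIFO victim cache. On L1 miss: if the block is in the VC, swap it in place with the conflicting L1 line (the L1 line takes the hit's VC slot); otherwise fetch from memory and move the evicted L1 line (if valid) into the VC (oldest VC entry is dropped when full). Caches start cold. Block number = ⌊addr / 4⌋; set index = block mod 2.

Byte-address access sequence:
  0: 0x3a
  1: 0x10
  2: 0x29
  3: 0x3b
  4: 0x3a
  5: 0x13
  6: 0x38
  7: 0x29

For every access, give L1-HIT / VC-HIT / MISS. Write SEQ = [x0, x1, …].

SEQ = [MISS, MISS, MISS, VC-HIT, L1-HIT, VC-HIT, VC-HIT, VC-HIT]

#0 0x3a→b14/s0 MISS; vc=[]
#1 0x10→b4/s0 MISS; vc=[14]
#2 0x29→b10/s0 MISS; vc=[14,4]
#3 0x3b→b14/s0 VC-HIT; vc=[10,4]
#4 0x3a→b14/s0 L1-HIT; vc=[10,4]
#5 0x13→b4/s0 VC-HIT; vc=[10,14]
#6 0x38→b14/s0 VC-HIT; vc=[10,4]
#7 0x29→b10/s0 VC-HIT; vc=[14,4]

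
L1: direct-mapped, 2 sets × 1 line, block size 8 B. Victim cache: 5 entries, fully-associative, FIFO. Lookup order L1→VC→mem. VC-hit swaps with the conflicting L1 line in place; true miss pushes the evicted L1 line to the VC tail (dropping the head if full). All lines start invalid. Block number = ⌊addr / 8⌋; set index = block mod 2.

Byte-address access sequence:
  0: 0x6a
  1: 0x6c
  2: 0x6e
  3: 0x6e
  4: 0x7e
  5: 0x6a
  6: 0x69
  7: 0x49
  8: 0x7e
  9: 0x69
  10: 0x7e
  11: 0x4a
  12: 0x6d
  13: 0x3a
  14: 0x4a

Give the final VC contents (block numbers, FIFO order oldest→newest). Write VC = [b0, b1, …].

  [0] addr=0x6a blk=13 s=1: MISS | VC []
  [1] addr=0x6c blk=13 s=1: L1-HIT | VC []
  [2] addr=0x6e blk=13 s=1: L1-HIT | VC []
  [3] addr=0x6e blk=13 s=1: L1-HIT | VC []
  [4] addr=0x7e blk=15 s=1: MISS | VC [13]
  [5] addr=0x6a blk=13 s=1: VC-HIT | VC [15]
  [6] addr=0x69 blk=13 s=1: L1-HIT | VC [15]
  [7] addr=0x49 blk=9 s=1: MISS | VC [15, 13]
  [8] addr=0x7e blk=15 s=1: VC-HIT | VC [9, 13]
  [9] addr=0x69 blk=13 s=1: VC-HIT | VC [9, 15]
  [10] addr=0x7e blk=15 s=1: VC-HIT | VC [9, 13]
  [11] addr=0x4a blk=9 s=1: VC-HIT | VC [15, 13]
  [12] addr=0x6d blk=13 s=1: VC-HIT | VC [15, 9]
  [13] addr=0x3a blk=7 s=1: MISS | VC [15, 9, 13]
  [14] addr=0x4a blk=9 s=1: VC-HIT | VC [15, 7, 13]

VC = [15, 7, 13]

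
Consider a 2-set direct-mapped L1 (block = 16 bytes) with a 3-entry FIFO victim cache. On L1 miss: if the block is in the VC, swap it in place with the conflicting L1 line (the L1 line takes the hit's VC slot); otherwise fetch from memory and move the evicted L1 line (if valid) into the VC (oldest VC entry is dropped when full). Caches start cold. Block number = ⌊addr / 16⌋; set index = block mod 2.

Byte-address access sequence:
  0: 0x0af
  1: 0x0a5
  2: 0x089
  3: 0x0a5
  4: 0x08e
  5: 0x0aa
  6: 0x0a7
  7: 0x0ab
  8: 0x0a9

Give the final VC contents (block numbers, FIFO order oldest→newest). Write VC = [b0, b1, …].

0: 0xaf (blk 10, set 0) → MISS  vc=[]
1: 0xa5 (blk 10, set 0) → L1-HIT  vc=[]
2: 0x89 (blk 8, set 0) → MISS  vc=[10]
3: 0xa5 (blk 10, set 0) → VC-HIT  vc=[8]
4: 0x8e (blk 8, set 0) → VC-HIT  vc=[10]
5: 0xaa (blk 10, set 0) → VC-HIT  vc=[8]
6: 0xa7 (blk 10, set 0) → L1-HIT  vc=[8]
7: 0xab (blk 10, set 0) → L1-HIT  vc=[8]
8: 0xa9 (blk 10, set 0) → L1-HIT  vc=[8]

VC = [8]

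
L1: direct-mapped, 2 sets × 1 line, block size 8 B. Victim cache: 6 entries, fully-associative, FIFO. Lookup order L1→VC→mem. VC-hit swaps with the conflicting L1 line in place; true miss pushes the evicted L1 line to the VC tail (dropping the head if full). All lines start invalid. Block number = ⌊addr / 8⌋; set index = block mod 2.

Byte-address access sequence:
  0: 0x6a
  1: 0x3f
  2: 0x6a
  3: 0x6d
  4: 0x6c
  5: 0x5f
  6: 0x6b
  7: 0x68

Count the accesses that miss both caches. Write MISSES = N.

0: 0x6a (blk 13, set 1) → MISS  vc=[]
1: 0x3f (blk 7, set 1) → MISS  vc=[13]
2: 0x6a (blk 13, set 1) → VC-HIT  vc=[7]
3: 0x6d (blk 13, set 1) → L1-HIT  vc=[7]
4: 0x6c (blk 13, set 1) → L1-HIT  vc=[7]
5: 0x5f (blk 11, set 1) → MISS  vc=[7, 13]
6: 0x6b (blk 13, set 1) → VC-HIT  vc=[7, 11]
7: 0x68 (blk 13, set 1) → L1-HIT  vc=[7, 11]

MISSES = 3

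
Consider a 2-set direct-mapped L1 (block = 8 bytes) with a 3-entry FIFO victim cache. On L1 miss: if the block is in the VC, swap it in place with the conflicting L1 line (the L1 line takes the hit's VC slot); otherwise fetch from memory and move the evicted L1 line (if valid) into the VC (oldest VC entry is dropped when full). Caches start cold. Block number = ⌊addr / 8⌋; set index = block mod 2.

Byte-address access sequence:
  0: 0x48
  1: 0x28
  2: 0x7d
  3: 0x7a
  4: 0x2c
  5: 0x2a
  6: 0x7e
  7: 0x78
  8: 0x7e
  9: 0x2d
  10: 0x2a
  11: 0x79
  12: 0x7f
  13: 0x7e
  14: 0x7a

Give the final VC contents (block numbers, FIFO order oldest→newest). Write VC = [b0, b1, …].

0: 0x48 (blk 9, set 1) → MISS  vc=[]
1: 0x28 (blk 5, set 1) → MISS  vc=[9]
2: 0x7d (blk 15, set 1) → MISS  vc=[9, 5]
3: 0x7a (blk 15, set 1) → L1-HIT  vc=[9, 5]
4: 0x2c (blk 5, set 1) → VC-HIT  vc=[9, 15]
5: 0x2a (blk 5, set 1) → L1-HIT  vc=[9, 15]
6: 0x7e (blk 15, set 1) → VC-HIT  vc=[9, 5]
7: 0x78 (blk 15, set 1) → L1-HIT  vc=[9, 5]
8: 0x7e (blk 15, set 1) → L1-HIT  vc=[9, 5]
9: 0x2d (blk 5, set 1) → VC-HIT  vc=[9, 15]
10: 0x2a (blk 5, set 1) → L1-HIT  vc=[9, 15]
11: 0x79 (blk 15, set 1) → VC-HIT  vc=[9, 5]
12: 0x7f (blk 15, set 1) → L1-HIT  vc=[9, 5]
13: 0x7e (blk 15, set 1) → L1-HIT  vc=[9, 5]
14: 0x7a (blk 15, set 1) → L1-HIT  vc=[9, 5]

VC = [9, 5]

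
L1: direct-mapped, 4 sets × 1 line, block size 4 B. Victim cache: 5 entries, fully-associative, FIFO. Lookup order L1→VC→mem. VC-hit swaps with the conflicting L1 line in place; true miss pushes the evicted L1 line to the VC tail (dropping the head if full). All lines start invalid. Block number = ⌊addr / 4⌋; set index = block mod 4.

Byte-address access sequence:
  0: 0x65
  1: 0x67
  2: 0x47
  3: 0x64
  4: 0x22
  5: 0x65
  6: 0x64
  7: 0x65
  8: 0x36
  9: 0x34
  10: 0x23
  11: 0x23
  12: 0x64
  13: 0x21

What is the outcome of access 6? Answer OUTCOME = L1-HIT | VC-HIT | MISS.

OUTCOME = L1-HIT

  [0] addr=0x65 blk=25 s=1: MISS | VC []
  [1] addr=0x67 blk=25 s=1: L1-HIT | VC []
  [2] addr=0x47 blk=17 s=1: MISS | VC [25]
  [3] addr=0x64 blk=25 s=1: VC-HIT | VC [17]
  [4] addr=0x22 blk=8 s=0: MISS | VC [17]
  [5] addr=0x65 blk=25 s=1: L1-HIT | VC [17]
  [6] addr=0x64 blk=25 s=1: L1-HIT | VC [17]
  [7] addr=0x65 blk=25 s=1: L1-HIT | VC [17]
  [8] addr=0x36 blk=13 s=1: MISS | VC [17, 25]
  [9] addr=0x34 blk=13 s=1: L1-HIT | VC [17, 25]
  [10] addr=0x23 blk=8 s=0: L1-HIT | VC [17, 25]
  [11] addr=0x23 blk=8 s=0: L1-HIT | VC [17, 25]
  [12] addr=0x64 blk=25 s=1: VC-HIT | VC [17, 13]
  [13] addr=0x21 blk=8 s=0: L1-HIT | VC [17, 13]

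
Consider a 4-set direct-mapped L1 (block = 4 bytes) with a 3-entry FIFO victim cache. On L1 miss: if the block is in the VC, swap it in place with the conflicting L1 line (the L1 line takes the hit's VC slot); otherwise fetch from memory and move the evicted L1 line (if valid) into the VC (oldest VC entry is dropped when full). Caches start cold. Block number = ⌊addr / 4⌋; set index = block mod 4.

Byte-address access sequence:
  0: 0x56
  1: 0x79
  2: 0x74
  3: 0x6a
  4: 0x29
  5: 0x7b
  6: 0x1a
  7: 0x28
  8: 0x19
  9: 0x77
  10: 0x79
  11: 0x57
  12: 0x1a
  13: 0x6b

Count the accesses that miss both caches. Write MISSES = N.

MISSES = 7

0: 0x56 (blk 21, set 1) → MISS  vc=[]
1: 0x79 (blk 30, set 2) → MISS  vc=[]
2: 0x74 (blk 29, set 1) → MISS  vc=[21]
3: 0x6a (blk 26, set 2) → MISS  vc=[21, 30]
4: 0x29 (blk 10, set 2) → MISS  vc=[21, 30, 26]
5: 0x7b (blk 30, set 2) → VC-HIT  vc=[21, 10, 26]
6: 0x1a (blk 6, set 2) → MISS  vc=[10, 26, 30]
7: 0x28 (blk 10, set 2) → VC-HIT  vc=[6, 26, 30]
8: 0x19 (blk 6, set 2) → VC-HIT  vc=[10, 26, 30]
9: 0x77 (blk 29, set 1) → L1-HIT  vc=[10, 26, 30]
10: 0x79 (blk 30, set 2) → VC-HIT  vc=[10, 26, 6]
11: 0x57 (blk 21, set 1) → MISS  vc=[26, 6, 29]
12: 0x1a (blk 6, set 2) → VC-HIT  vc=[26, 30, 29]
13: 0x6b (blk 26, set 2) → VC-HIT  vc=[6, 30, 29]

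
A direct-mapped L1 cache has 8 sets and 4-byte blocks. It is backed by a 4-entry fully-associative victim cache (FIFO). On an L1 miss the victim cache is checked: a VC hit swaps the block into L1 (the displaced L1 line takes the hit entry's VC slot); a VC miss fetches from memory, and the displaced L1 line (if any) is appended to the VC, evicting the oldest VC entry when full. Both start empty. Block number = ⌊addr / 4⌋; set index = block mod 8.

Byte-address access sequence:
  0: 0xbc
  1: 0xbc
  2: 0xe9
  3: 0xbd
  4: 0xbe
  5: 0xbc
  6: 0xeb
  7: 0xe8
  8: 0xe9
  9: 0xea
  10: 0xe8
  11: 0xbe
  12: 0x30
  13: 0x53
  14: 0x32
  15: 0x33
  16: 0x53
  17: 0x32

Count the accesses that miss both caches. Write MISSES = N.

0: 0xbc (blk 47, set 7) → MISS  vc=[]
1: 0xbc (blk 47, set 7) → L1-HIT  vc=[]
2: 0xe9 (blk 58, set 2) → MISS  vc=[]
3: 0xbd (blk 47, set 7) → L1-HIT  vc=[]
4: 0xbe (blk 47, set 7) → L1-HIT  vc=[]
5: 0xbc (blk 47, set 7) → L1-HIT  vc=[]
6: 0xeb (blk 58, set 2) → L1-HIT  vc=[]
7: 0xe8 (blk 58, set 2) → L1-HIT  vc=[]
8: 0xe9 (blk 58, set 2) → L1-HIT  vc=[]
9: 0xea (blk 58, set 2) → L1-HIT  vc=[]
10: 0xe8 (blk 58, set 2) → L1-HIT  vc=[]
11: 0xbe (blk 47, set 7) → L1-HIT  vc=[]
12: 0x30 (blk 12, set 4) → MISS  vc=[]
13: 0x53 (blk 20, set 4) → MISS  vc=[12]
14: 0x32 (blk 12, set 4) → VC-HIT  vc=[20]
15: 0x33 (blk 12, set 4) → L1-HIT  vc=[20]
16: 0x53 (blk 20, set 4) → VC-HIT  vc=[12]
17: 0x32 (blk 12, set 4) → VC-HIT  vc=[20]

MISSES = 4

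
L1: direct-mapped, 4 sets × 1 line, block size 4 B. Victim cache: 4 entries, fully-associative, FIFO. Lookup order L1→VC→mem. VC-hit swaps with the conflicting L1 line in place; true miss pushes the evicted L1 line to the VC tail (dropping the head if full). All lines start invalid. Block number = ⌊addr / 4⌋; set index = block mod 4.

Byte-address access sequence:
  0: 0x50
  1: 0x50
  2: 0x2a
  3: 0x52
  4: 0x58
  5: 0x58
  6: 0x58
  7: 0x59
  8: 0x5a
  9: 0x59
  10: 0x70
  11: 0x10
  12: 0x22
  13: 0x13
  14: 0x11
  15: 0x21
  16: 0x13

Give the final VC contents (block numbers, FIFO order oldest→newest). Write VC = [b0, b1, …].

  [0] addr=0x50 blk=20 s=0: MISS | VC []
  [1] addr=0x50 blk=20 s=0: L1-HIT | VC []
  [2] addr=0x2a blk=10 s=2: MISS | VC []
  [3] addr=0x52 blk=20 s=0: L1-HIT | VC []
  [4] addr=0x58 blk=22 s=2: MISS | VC [10]
  [5] addr=0x58 blk=22 s=2: L1-HIT | VC [10]
  [6] addr=0x58 blk=22 s=2: L1-HIT | VC [10]
  [7] addr=0x59 blk=22 s=2: L1-HIT | VC [10]
  [8] addr=0x5a blk=22 s=2: L1-HIT | VC [10]
  [9] addr=0x59 blk=22 s=2: L1-HIT | VC [10]
  [10] addr=0x70 blk=28 s=0: MISS | VC [10, 20]
  [11] addr=0x10 blk=4 s=0: MISS | VC [10, 20, 28]
  [12] addr=0x22 blk=8 s=0: MISS | VC [10, 20, 28, 4]
  [13] addr=0x13 blk=4 s=0: VC-HIT | VC [10, 20, 28, 8]
  [14] addr=0x11 blk=4 s=0: L1-HIT | VC [10, 20, 28, 8]
  [15] addr=0x21 blk=8 s=0: VC-HIT | VC [10, 20, 28, 4]
  [16] addr=0x13 blk=4 s=0: VC-HIT | VC [10, 20, 28, 8]

VC = [10, 20, 28, 8]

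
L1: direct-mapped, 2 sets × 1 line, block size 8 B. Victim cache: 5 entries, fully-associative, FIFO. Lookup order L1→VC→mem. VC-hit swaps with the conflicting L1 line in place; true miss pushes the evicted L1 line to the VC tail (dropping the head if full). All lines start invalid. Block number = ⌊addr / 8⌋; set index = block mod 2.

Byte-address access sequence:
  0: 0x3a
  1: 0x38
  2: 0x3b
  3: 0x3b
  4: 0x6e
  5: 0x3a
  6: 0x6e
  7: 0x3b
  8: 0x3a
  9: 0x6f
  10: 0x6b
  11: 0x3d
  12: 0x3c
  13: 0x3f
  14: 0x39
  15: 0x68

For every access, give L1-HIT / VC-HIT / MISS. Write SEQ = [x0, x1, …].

  [0] addr=0x3a blk=7 s=1: MISS | VC []
  [1] addr=0x38 blk=7 s=1: L1-HIT | VC []
  [2] addr=0x3b blk=7 s=1: L1-HIT | VC []
  [3] addr=0x3b blk=7 s=1: L1-HIT | VC []
  [4] addr=0x6e blk=13 s=1: MISS | VC [7]
  [5] addr=0x3a blk=7 s=1: VC-HIT | VC [13]
  [6] addr=0x6e blk=13 s=1: VC-HIT | VC [7]
  [7] addr=0x3b blk=7 s=1: VC-HIT | VC [13]
  [8] addr=0x3a blk=7 s=1: L1-HIT | VC [13]
  [9] addr=0x6f blk=13 s=1: VC-HIT | VC [7]
  [10] addr=0x6b blk=13 s=1: L1-HIT | VC [7]
  [11] addr=0x3d blk=7 s=1: VC-HIT | VC [13]
  [12] addr=0x3c blk=7 s=1: L1-HIT | VC [13]
  [13] addr=0x3f blk=7 s=1: L1-HIT | VC [13]
  [14] addr=0x39 blk=7 s=1: L1-HIT | VC [13]
  [15] addr=0x68 blk=13 s=1: VC-HIT | VC [7]

SEQ = [MISS, L1-HIT, L1-HIT, L1-HIT, MISS, VC-HIT, VC-HIT, VC-HIT, L1-HIT, VC-HIT, L1-HIT, VC-HIT, L1-HIT, L1-HIT, L1-HIT, VC-HIT]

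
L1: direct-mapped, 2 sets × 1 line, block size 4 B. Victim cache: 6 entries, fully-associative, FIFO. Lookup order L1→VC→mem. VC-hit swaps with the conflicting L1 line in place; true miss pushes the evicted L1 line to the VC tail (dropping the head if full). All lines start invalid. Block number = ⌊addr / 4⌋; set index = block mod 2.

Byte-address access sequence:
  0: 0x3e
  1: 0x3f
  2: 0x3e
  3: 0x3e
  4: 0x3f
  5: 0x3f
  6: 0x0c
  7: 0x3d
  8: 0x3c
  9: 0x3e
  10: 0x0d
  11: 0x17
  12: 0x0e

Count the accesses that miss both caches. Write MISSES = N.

  [0] addr=0x3e blk=15 s=1: MISS | VC []
  [1] addr=0x3f blk=15 s=1: L1-HIT | VC []
  [2] addr=0x3e blk=15 s=1: L1-HIT | VC []
  [3] addr=0x3e blk=15 s=1: L1-HIT | VC []
  [4] addr=0x3f blk=15 s=1: L1-HIT | VC []
  [5] addr=0x3f blk=15 s=1: L1-HIT | VC []
  [6] addr=0xc blk=3 s=1: MISS | VC [15]
  [7] addr=0x3d blk=15 s=1: VC-HIT | VC [3]
  [8] addr=0x3c blk=15 s=1: L1-HIT | VC [3]
  [9] addr=0x3e blk=15 s=1: L1-HIT | VC [3]
  [10] addr=0xd blk=3 s=1: VC-HIT | VC [15]
  [11] addr=0x17 blk=5 s=1: MISS | VC [15, 3]
  [12] addr=0xe blk=3 s=1: VC-HIT | VC [15, 5]

MISSES = 3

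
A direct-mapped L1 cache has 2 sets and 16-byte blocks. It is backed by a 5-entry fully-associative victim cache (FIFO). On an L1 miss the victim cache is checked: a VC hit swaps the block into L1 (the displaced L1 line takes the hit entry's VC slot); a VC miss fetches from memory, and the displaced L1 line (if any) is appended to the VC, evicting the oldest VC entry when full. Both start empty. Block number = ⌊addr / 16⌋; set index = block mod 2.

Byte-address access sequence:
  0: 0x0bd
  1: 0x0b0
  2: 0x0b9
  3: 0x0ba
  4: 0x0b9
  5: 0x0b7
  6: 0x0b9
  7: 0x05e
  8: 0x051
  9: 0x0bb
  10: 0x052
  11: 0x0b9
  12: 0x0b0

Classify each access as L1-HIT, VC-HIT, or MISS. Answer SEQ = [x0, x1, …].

SEQ = [MISS, L1-HIT, L1-HIT, L1-HIT, L1-HIT, L1-HIT, L1-HIT, MISS, L1-HIT, VC-HIT, VC-HIT, VC-HIT, L1-HIT]

  [0] addr=0xbd blk=11 s=1: MISS | VC []
  [1] addr=0xb0 blk=11 s=1: L1-HIT | VC []
  [2] addr=0xb9 blk=11 s=1: L1-HIT | VC []
  [3] addr=0xba blk=11 s=1: L1-HIT | VC []
  [4] addr=0xb9 blk=11 s=1: L1-HIT | VC []
  [5] addr=0xb7 blk=11 s=1: L1-HIT | VC []
  [6] addr=0xb9 blk=11 s=1: L1-HIT | VC []
  [7] addr=0x5e blk=5 s=1: MISS | VC [11]
  [8] addr=0x51 blk=5 s=1: L1-HIT | VC [11]
  [9] addr=0xbb blk=11 s=1: VC-HIT | VC [5]
  [10] addr=0x52 blk=5 s=1: VC-HIT | VC [11]
  [11] addr=0xb9 blk=11 s=1: VC-HIT | VC [5]
  [12] addr=0xb0 blk=11 s=1: L1-HIT | VC [5]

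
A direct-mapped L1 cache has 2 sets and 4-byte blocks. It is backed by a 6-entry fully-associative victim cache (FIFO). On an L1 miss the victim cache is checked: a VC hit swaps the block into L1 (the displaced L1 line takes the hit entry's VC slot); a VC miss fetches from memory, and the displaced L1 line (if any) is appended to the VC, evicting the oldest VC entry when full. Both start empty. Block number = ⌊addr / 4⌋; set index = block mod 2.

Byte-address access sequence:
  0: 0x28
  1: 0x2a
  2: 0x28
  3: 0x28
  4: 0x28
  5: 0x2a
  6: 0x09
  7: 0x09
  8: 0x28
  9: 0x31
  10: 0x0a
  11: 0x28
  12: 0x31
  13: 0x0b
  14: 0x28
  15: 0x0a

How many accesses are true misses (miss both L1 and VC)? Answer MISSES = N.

#0 0x28→b10/s0 MISS; vc=[]
#1 0x2a→b10/s0 L1-HIT; vc=[]
#2 0x28→b10/s0 L1-HIT; vc=[]
#3 0x28→b10/s0 L1-HIT; vc=[]
#4 0x28→b10/s0 L1-HIT; vc=[]
#5 0x2a→b10/s0 L1-HIT; vc=[]
#6 0x9→b2/s0 MISS; vc=[10]
#7 0x9→b2/s0 L1-HIT; vc=[10]
#8 0x28→b10/s0 VC-HIT; vc=[2]
#9 0x31→b12/s0 MISS; vc=[2,10]
#10 0xa→b2/s0 VC-HIT; vc=[12,10]
#11 0x28→b10/s0 VC-HIT; vc=[12,2]
#12 0x31→b12/s0 VC-HIT; vc=[10,2]
#13 0xb→b2/s0 VC-HIT; vc=[10,12]
#14 0x28→b10/s0 VC-HIT; vc=[2,12]
#15 0xa→b2/s0 VC-HIT; vc=[10,12]

MISSES = 3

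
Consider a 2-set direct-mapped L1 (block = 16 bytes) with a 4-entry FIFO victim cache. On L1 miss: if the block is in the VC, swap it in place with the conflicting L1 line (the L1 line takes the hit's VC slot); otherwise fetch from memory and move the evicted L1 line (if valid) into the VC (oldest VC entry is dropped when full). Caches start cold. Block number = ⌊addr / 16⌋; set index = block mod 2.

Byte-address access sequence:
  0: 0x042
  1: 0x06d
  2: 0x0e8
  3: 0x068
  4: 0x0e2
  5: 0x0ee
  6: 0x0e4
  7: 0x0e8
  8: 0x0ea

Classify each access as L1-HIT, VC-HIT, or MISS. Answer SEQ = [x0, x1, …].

  [0] addr=0x42 blk=4 s=0: MISS | VC []
  [1] addr=0x6d blk=6 s=0: MISS | VC [4]
  [2] addr=0xe8 blk=14 s=0: MISS | VC [4, 6]
  [3] addr=0x68 blk=6 s=0: VC-HIT | VC [4, 14]
  [4] addr=0xe2 blk=14 s=0: VC-HIT | VC [4, 6]
  [5] addr=0xee blk=14 s=0: L1-HIT | VC [4, 6]
  [6] addr=0xe4 blk=14 s=0: L1-HIT | VC [4, 6]
  [7] addr=0xe8 blk=14 s=0: L1-HIT | VC [4, 6]
  [8] addr=0xea blk=14 s=0: L1-HIT | VC [4, 6]

SEQ = [MISS, MISS, MISS, VC-HIT, VC-HIT, L1-HIT, L1-HIT, L1-HIT, L1-HIT]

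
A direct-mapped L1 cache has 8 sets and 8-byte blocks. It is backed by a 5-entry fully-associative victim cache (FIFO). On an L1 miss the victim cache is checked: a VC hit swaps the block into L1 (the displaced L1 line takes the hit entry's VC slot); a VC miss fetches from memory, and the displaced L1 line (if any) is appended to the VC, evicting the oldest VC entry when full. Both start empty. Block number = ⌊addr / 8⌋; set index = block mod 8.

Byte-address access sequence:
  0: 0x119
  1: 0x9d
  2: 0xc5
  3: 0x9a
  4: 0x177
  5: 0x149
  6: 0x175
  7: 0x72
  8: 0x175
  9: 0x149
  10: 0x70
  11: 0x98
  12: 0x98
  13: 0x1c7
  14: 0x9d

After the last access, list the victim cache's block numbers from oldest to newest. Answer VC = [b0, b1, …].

VC = [35, 46, 24]

  [0] addr=0x119 blk=35 s=3: MISS | VC []
  [1] addr=0x9d blk=19 s=3: MISS | VC [35]
  [2] addr=0xc5 blk=24 s=0: MISS | VC [35]
  [3] addr=0x9a blk=19 s=3: L1-HIT | VC [35]
  [4] addr=0x177 blk=46 s=6: MISS | VC [35]
  [5] addr=0x149 blk=41 s=1: MISS | VC [35]
  [6] addr=0x175 blk=46 s=6: L1-HIT | VC [35]
  [7] addr=0x72 blk=14 s=6: MISS | VC [35, 46]
  [8] addr=0x175 blk=46 s=6: VC-HIT | VC [35, 14]
  [9] addr=0x149 blk=41 s=1: L1-HIT | VC [35, 14]
  [10] addr=0x70 blk=14 s=6: VC-HIT | VC [35, 46]
  [11] addr=0x98 blk=19 s=3: L1-HIT | VC [35, 46]
  [12] addr=0x98 blk=19 s=3: L1-HIT | VC [35, 46]
  [13] addr=0x1c7 blk=56 s=0: MISS | VC [35, 46, 24]
  [14] addr=0x9d blk=19 s=3: L1-HIT | VC [35, 46, 24]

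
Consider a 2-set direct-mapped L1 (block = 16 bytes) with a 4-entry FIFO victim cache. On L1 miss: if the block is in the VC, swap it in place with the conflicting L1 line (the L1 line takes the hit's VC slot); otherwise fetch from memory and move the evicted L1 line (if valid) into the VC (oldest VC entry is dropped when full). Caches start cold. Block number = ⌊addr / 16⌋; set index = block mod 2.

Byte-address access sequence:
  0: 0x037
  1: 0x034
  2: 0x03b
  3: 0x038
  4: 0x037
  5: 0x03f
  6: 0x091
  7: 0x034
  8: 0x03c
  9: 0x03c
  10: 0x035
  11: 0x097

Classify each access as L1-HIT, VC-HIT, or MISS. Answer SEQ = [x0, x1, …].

SEQ = [MISS, L1-HIT, L1-HIT, L1-HIT, L1-HIT, L1-HIT, MISS, VC-HIT, L1-HIT, L1-HIT, L1-HIT, VC-HIT]

#0 0x37→b3/s1 MISS; vc=[]
#1 0x34→b3/s1 L1-HIT; vc=[]
#2 0x3b→b3/s1 L1-HIT; vc=[]
#3 0x38→b3/s1 L1-HIT; vc=[]
#4 0x37→b3/s1 L1-HIT; vc=[]
#5 0x3f→b3/s1 L1-HIT; vc=[]
#6 0x91→b9/s1 MISS; vc=[3]
#7 0x34→b3/s1 VC-HIT; vc=[9]
#8 0x3c→b3/s1 L1-HIT; vc=[9]
#9 0x3c→b3/s1 L1-HIT; vc=[9]
#10 0x35→b3/s1 L1-HIT; vc=[9]
#11 0x97→b9/s1 VC-HIT; vc=[3]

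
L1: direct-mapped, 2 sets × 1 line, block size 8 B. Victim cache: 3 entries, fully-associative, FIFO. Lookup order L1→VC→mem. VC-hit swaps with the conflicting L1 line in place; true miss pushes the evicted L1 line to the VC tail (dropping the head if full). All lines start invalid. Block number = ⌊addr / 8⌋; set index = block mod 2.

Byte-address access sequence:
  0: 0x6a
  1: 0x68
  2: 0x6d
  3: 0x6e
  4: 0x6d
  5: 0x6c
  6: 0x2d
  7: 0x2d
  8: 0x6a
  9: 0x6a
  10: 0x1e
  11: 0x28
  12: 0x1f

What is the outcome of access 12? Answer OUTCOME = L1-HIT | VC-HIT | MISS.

  [0] addr=0x6a blk=13 s=1: MISS | VC []
  [1] addr=0x68 blk=13 s=1: L1-HIT | VC []
  [2] addr=0x6d blk=13 s=1: L1-HIT | VC []
  [3] addr=0x6e blk=13 s=1: L1-HIT | VC []
  [4] addr=0x6d blk=13 s=1: L1-HIT | VC []
  [5] addr=0x6c blk=13 s=1: L1-HIT | VC []
  [6] addr=0x2d blk=5 s=1: MISS | VC [13]
  [7] addr=0x2d blk=5 s=1: L1-HIT | VC [13]
  [8] addr=0x6a blk=13 s=1: VC-HIT | VC [5]
  [9] addr=0x6a blk=13 s=1: L1-HIT | VC [5]
  [10] addr=0x1e blk=3 s=1: MISS | VC [5, 13]
  [11] addr=0x28 blk=5 s=1: VC-HIT | VC [3, 13]
  [12] addr=0x1f blk=3 s=1: VC-HIT | VC [5, 13]

OUTCOME = VC-HIT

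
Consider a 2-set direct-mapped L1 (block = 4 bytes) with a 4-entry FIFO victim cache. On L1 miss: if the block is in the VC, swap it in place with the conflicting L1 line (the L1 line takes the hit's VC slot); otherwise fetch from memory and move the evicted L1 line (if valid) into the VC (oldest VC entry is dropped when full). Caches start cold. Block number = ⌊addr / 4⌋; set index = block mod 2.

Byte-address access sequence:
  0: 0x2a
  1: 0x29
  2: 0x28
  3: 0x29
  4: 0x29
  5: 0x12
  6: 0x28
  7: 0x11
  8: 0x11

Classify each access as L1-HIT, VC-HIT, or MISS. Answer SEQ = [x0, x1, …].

SEQ = [MISS, L1-HIT, L1-HIT, L1-HIT, L1-HIT, MISS, VC-HIT, VC-HIT, L1-HIT]

#0 0x2a→b10/s0 MISS; vc=[]
#1 0x29→b10/s0 L1-HIT; vc=[]
#2 0x28→b10/s0 L1-HIT; vc=[]
#3 0x29→b10/s0 L1-HIT; vc=[]
#4 0x29→b10/s0 L1-HIT; vc=[]
#5 0x12→b4/s0 MISS; vc=[10]
#6 0x28→b10/s0 VC-HIT; vc=[4]
#7 0x11→b4/s0 VC-HIT; vc=[10]
#8 0x11→b4/s0 L1-HIT; vc=[10]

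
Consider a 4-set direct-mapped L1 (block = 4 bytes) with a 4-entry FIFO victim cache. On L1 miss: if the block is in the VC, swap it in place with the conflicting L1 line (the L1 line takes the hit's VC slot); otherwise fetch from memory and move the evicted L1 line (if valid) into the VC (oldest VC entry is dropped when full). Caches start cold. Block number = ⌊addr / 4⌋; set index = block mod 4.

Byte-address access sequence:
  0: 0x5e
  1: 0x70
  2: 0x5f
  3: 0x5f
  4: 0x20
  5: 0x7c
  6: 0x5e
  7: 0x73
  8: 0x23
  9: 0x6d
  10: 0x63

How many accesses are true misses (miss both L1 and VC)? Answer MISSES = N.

0: 0x5e (blk 23, set 3) → MISS  vc=[]
1: 0x70 (blk 28, set 0) → MISS  vc=[]
2: 0x5f (blk 23, set 3) → L1-HIT  vc=[]
3: 0x5f (blk 23, set 3) → L1-HIT  vc=[]
4: 0x20 (blk 8, set 0) → MISS  vc=[28]
5: 0x7c (blk 31, set 3) → MISS  vc=[28, 23]
6: 0x5e (blk 23, set 3) → VC-HIT  vc=[28, 31]
7: 0x73 (blk 28, set 0) → VC-HIT  vc=[8, 31]
8: 0x23 (blk 8, set 0) → VC-HIT  vc=[28, 31]
9: 0x6d (blk 27, set 3) → MISS  vc=[28, 31, 23]
10: 0x63 (blk 24, set 0) → MISS  vc=[28, 31, 23, 8]

MISSES = 6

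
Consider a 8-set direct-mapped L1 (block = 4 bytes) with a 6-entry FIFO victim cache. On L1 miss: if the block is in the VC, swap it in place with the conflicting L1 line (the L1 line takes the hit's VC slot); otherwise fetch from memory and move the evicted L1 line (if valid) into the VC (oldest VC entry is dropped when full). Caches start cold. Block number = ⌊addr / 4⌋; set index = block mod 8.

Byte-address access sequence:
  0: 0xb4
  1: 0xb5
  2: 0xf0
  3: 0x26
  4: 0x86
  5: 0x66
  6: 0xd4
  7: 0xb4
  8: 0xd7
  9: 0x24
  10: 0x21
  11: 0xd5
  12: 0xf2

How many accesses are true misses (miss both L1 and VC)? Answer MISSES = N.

MISSES = 7

0: 0xb4 (blk 45, set 5) → MISS  vc=[]
1: 0xb5 (blk 45, set 5) → L1-HIT  vc=[]
2: 0xf0 (blk 60, set 4) → MISS  vc=[]
3: 0x26 (blk 9, set 1) → MISS  vc=[]
4: 0x86 (blk 33, set 1) → MISS  vc=[9]
5: 0x66 (blk 25, set 1) → MISS  vc=[9, 33]
6: 0xd4 (blk 53, set 5) → MISS  vc=[9, 33, 45]
7: 0xb4 (blk 45, set 5) → VC-HIT  vc=[9, 33, 53]
8: 0xd7 (blk 53, set 5) → VC-HIT  vc=[9, 33, 45]
9: 0x24 (blk 9, set 1) → VC-HIT  vc=[25, 33, 45]
10: 0x21 (blk 8, set 0) → MISS  vc=[25, 33, 45]
11: 0xd5 (blk 53, set 5) → L1-HIT  vc=[25, 33, 45]
12: 0xf2 (blk 60, set 4) → L1-HIT  vc=[25, 33, 45]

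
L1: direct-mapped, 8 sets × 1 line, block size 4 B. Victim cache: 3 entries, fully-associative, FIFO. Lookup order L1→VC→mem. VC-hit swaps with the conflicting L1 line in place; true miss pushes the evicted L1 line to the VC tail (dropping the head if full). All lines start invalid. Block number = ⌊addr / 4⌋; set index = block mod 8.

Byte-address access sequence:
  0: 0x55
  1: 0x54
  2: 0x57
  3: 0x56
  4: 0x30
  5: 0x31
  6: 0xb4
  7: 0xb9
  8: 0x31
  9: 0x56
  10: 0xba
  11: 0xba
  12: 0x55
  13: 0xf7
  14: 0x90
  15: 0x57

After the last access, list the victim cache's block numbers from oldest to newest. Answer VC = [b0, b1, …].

VC = [45, 61, 12]

  [0] addr=0x55 blk=21 s=5: MISS | VC []
  [1] addr=0x54 blk=21 s=5: L1-HIT | VC []
  [2] addr=0x57 blk=21 s=5: L1-HIT | VC []
  [3] addr=0x56 blk=21 s=5: L1-HIT | VC []
  [4] addr=0x30 blk=12 s=4: MISS | VC []
  [5] addr=0x31 blk=12 s=4: L1-HIT | VC []
  [6] addr=0xb4 blk=45 s=5: MISS | VC [21]
  [7] addr=0xb9 blk=46 s=6: MISS | VC [21]
  [8] addr=0x31 blk=12 s=4: L1-HIT | VC [21]
  [9] addr=0x56 blk=21 s=5: VC-HIT | VC [45]
  [10] addr=0xba blk=46 s=6: L1-HIT | VC [45]
  [11] addr=0xba blk=46 s=6: L1-HIT | VC [45]
  [12] addr=0x55 blk=21 s=5: L1-HIT | VC [45]
  [13] addr=0xf7 blk=61 s=5: MISS | VC [45, 21]
  [14] addr=0x90 blk=36 s=4: MISS | VC [45, 21, 12]
  [15] addr=0x57 blk=21 s=5: VC-HIT | VC [45, 61, 12]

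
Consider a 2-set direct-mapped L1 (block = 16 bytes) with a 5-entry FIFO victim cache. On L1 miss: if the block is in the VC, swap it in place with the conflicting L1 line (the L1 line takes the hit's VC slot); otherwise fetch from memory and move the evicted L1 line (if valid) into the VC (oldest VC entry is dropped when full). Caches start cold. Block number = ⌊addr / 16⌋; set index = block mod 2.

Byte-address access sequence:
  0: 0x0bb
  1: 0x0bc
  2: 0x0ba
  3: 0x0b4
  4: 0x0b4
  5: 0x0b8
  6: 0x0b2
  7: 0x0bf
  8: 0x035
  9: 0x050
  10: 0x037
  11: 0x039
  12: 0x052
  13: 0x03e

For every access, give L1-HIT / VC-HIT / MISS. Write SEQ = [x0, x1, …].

#0 0xbb→b11/s1 MISS; vc=[]
#1 0xbc→b11/s1 L1-HIT; vc=[]
#2 0xba→b11/s1 L1-HIT; vc=[]
#3 0xb4→b11/s1 L1-HIT; vc=[]
#4 0xb4→b11/s1 L1-HIT; vc=[]
#5 0xb8→b11/s1 L1-HIT; vc=[]
#6 0xb2→b11/s1 L1-HIT; vc=[]
#7 0xbf→b11/s1 L1-HIT; vc=[]
#8 0x35→b3/s1 MISS; vc=[11]
#9 0x50→b5/s1 MISS; vc=[11,3]
#10 0x37→b3/s1 VC-HIT; vc=[11,5]
#11 0x39→b3/s1 L1-HIT; vc=[11,5]
#12 0x52→b5/s1 VC-HIT; vc=[11,3]
#13 0x3e→b3/s1 VC-HIT; vc=[11,5]

SEQ = [MISS, L1-HIT, L1-HIT, L1-HIT, L1-HIT, L1-HIT, L1-HIT, L1-HIT, MISS, MISS, VC-HIT, L1-HIT, VC-HIT, VC-HIT]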